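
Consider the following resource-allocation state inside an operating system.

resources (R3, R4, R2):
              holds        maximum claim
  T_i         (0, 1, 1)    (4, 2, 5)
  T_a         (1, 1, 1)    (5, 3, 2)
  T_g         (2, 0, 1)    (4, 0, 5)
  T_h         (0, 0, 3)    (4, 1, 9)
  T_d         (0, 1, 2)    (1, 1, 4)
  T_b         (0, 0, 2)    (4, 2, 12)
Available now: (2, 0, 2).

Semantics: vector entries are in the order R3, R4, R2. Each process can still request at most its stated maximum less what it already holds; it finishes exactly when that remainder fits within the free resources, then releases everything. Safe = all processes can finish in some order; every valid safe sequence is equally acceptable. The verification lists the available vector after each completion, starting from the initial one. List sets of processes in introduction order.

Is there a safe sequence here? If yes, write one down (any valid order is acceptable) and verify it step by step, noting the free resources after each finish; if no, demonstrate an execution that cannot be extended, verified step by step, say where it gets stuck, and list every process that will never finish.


SAFE — a valid safe sequence is T_d, T_g, T_i, T_a, T_h, T_b.
Key observation: at T_d the run first touches a limit — (1, 0, 2) against (2, 0, 2), exact on a resource it actually requests.
Step-by-step check:
  pool = (2, 0, 2)
  T_d needs (1, 0, 2) <= (2, 0, 2) -> finishes; pool += (0, 1, 2) = (2, 1, 4)
  T_g needs (2, 0, 4) <= (2, 1, 4) -> finishes; pool += (2, 0, 1) = (4, 1, 5)
  T_i needs (4, 1, 4) <= (4, 1, 5) -> finishes; pool += (0, 1, 1) = (4, 2, 6)
  T_a needs (4, 2, 1) <= (4, 2, 6) -> finishes; pool += (1, 1, 1) = (5, 3, 7)
  T_h needs (4, 1, 6) <= (5, 3, 7) -> finishes; pool += (0, 0, 3) = (5, 3, 10)
  T_b needs (4, 2, 10) <= (5, 3, 10) -> finishes; pool += (0, 0, 2) = (5, 3, 12)


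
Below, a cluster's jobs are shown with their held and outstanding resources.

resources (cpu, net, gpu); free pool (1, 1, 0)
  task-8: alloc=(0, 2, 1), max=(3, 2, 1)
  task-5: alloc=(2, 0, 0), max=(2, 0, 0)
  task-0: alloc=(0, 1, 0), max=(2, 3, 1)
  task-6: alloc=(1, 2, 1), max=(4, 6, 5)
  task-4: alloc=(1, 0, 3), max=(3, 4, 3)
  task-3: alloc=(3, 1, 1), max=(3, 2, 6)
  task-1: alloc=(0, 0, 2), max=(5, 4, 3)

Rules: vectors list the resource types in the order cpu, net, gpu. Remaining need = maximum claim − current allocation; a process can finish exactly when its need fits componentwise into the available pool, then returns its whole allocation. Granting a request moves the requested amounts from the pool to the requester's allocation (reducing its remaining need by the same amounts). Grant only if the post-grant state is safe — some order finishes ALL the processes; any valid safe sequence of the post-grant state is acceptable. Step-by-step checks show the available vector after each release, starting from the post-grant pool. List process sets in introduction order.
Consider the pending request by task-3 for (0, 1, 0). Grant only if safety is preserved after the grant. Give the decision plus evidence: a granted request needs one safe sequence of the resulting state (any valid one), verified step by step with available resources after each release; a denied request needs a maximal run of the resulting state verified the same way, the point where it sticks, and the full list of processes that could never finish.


DENY — the pretend-granted state is unsafe.
Key observation: after task-5, task-8, task-0 the pool peaks at (3, 3, 1), and each blocked process is short somewhere: task-6 on net, gpu; task-4 on net; task-3 on gpu; task-1 on cpu, net.
On the post-grant state, task-5, task-8, task-0 is a maximal run — nothing extends it. Verifying each step:
  pool = (1, 0, 0)
  task-5: need (0, 0, 0) fits (1, 0, 0); releases (2, 0, 0), pool now (3, 0, 0)
  task-8: need (3, 0, 0) fits (3, 0, 0); releases (0, 2, 1), pool now (3, 2, 1)
  task-0: need (2, 2, 1) fits (3, 2, 1); releases (0, 1, 0), pool now (3, 3, 1)
  task-6 still needs (3, 4, 4) but only (3, 3, 1) is free — short on net and gpu
  task-4 still needs (2, 4, 0) but only (3, 3, 1) is free — short on net
  task-3 still needs (0, 0, 5) but only (3, 3, 1) is free — short on gpu
  task-1 still needs (5, 4, 1) but only (3, 3, 1) is free — short on cpu and net
Post-grant, the permanently blocked set is task-6, task-4, task-3 and task-1.


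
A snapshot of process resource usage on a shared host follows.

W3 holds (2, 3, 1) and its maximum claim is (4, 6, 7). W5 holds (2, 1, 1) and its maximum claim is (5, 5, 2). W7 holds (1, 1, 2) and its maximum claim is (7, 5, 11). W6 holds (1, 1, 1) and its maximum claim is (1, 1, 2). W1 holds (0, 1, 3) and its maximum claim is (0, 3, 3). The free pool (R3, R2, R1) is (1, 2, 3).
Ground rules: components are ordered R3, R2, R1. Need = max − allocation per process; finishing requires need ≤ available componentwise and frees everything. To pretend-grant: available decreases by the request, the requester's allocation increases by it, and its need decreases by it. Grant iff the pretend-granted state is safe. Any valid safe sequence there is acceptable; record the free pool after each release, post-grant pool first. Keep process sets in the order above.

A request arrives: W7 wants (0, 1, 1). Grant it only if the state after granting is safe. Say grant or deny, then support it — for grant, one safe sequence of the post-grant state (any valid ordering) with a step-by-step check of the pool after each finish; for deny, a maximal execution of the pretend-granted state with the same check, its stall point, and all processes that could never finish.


GRANT — the state after the grant stays safe, e.g. via W6, W1, W3, W5, W7.
Key observation: with (1, 1, 2) left after the transfer, W6 can run at once — the state stays safe.
Step-by-step check of the post-grant state:
  pool = (1, 1, 2)
  W6: need (0, 0, 1) fits (1, 1, 2); releases (1, 1, 1), pool now (2, 2, 3)
  W1: need (0, 2, 0) fits (2, 2, 3); releases (0, 1, 3), pool now (2, 3, 6)
  W3: need (2, 3, 6) fits (2, 3, 6); releases (2, 3, 1), pool now (4, 6, 7)
  W5: need (3, 4, 1) fits (4, 6, 7); releases (2, 1, 1), pool now (6, 7, 8)
  W7: need (6, 3, 8) fits (6, 7, 8); releases (1, 2, 3), pool now (7, 9, 11)


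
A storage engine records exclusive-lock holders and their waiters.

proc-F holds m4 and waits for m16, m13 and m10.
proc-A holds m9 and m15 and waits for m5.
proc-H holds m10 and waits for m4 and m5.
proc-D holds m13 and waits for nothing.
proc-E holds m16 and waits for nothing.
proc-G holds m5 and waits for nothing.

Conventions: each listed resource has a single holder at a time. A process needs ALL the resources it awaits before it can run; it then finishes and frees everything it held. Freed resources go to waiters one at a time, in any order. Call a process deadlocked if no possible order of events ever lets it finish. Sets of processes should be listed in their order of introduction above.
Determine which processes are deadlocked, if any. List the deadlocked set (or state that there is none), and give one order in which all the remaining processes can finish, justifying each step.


The deadlocked set is proc-F and proc-H.
Key observation: nobody on the ring proc-F -> proc-H -> proc-F can start until another member finishes, which never happens; no other process is dragged down with it.
One completion order for the rest: proc-G, proc-E, proc-A, proc-D.
Verifying each step:
  proc-G: no waits; runs immediately, freeing m5
  proc-E: no waits; runs immediately, freeing m16
  proc-A: everything it awaited (m5) is free; runs, freeing m9 and m15
  proc-D: no waits; runs immediately, freeing m13


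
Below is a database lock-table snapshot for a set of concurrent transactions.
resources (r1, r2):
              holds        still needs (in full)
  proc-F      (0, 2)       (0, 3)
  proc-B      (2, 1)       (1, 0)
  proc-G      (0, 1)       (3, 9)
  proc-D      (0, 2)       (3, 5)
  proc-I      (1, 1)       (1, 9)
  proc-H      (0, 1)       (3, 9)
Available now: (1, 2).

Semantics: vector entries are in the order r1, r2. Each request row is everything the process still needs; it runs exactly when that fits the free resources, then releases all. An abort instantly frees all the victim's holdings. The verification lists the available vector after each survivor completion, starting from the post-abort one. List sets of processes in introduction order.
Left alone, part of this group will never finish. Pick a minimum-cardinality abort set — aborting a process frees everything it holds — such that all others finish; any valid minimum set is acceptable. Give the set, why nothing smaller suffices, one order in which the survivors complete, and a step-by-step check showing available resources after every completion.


Minimum abort set: proc-G and proc-I.
Key observation: proc-H had no path to completion before; after the abort of proc-G and proc-I ((1, 2) returned), step 4 is where it fits.
Why nothing smaller works — every single abort fails: proc-F alone leaves proc-G blocked (short on r2); proc-B alone leaves proc-G blocked (short on r2); proc-G alone leaves proc-I blocked (short on r2); proc-D alone leaves proc-G blocked (short on r2); proc-I alone leaves proc-G blocked (short on r2); proc-H alone leaves proc-G blocked (short on r2).
The survivors complete as proc-B, proc-D, proc-F, proc-H. Check, step by step (starting from the post-abort pool):
  pool = (2, 4)
  proc-B needs (1, 0) <= (2, 4) -> finishes; pool += (2, 1) = (4, 5)
  proc-D needs (3, 5) <= (4, 5) -> finishes; pool += (0, 2) = (4, 7)
  proc-F needs (0, 3) <= (4, 7) -> finishes; pool += (0, 2) = (4, 9)
  proc-H needs (3, 9) <= (4, 9) -> finishes; pool += (0, 1) = (4, 10)


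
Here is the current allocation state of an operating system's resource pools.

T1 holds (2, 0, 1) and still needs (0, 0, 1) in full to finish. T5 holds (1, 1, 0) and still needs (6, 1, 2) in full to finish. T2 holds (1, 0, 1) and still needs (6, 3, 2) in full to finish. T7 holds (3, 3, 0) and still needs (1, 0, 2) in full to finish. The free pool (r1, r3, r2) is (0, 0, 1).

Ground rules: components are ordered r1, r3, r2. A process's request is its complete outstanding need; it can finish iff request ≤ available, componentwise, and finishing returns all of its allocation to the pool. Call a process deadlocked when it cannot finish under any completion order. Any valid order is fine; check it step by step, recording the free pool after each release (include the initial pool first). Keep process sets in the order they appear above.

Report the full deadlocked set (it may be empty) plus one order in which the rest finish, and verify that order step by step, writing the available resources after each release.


Deadlocked: T5 and T2.
Key observation: even finishing T1, T7 leaves just (5, 3, 2) free — too little r1 for any of the remaining processes.
The rest can finish in the order T1, T7. Check, step by step:
  pool = (0, 0, 1)
  T1 needs (0, 0, 1) <= (0, 0, 1) -> finishes; pool += (2, 0, 1) = (2, 0, 2)
  T7 needs (1, 0, 2) <= (2, 0, 2) -> finishes; pool += (3, 3, 0) = (5, 3, 2)
None of the blocked processes ever fits:
  blocked: T5 wants (6, 1, 2), pool (5, 3, 2) — not enough r1
  blocked: T2 wants (6, 3, 2), pool (5, 3, 2) — not enough r1


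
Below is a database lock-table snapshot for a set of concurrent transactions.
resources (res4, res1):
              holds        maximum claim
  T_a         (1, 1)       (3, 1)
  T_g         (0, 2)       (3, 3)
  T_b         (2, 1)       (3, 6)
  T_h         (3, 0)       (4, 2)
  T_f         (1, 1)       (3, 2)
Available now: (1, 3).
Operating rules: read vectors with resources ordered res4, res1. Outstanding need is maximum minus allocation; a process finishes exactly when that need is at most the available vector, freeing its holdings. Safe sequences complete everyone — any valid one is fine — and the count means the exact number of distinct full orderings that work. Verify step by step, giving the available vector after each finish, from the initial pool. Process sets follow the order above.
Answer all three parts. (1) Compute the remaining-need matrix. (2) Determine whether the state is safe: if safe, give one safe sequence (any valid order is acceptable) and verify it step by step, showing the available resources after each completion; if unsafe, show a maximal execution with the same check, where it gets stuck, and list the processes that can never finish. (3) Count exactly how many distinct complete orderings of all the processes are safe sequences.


(1) Need matrix, components ordered res4, res1:
  T_a: (2, 0)
  T_g: (3, 1)
  T_b: (1, 5)
  T_h: (1, 2)
  T_f: (2, 1)
(2) SAFE. One safe sequence: T_h, T_g, T_b, T_a, T_f.
Key observation: at T_h the run first touches a limit — (1, 2) against (1, 3), exact on a resource it actually requests.
Step-by-step check:
  pool = (1, 3)
  run T_h (needs (1, 2), free (1, 3)); after release of (3, 0) the pool is (4, 3)
  run T_g (needs (3, 1), free (4, 3)); after release of (0, 2) the pool is (4, 5)
  run T_b (needs (1, 5), free (4, 5)); after release of (2, 1) the pool is (6, 6)
  run T_a (needs (2, 0), free (6, 6)); after release of (1, 1) the pool is (7, 7)
  run T_f (needs (2, 1), free (7, 7)); after release of (1, 1) the pool is (8, 8)
(3) The exact count: 14 of the possible complete orderings are safe sequences.


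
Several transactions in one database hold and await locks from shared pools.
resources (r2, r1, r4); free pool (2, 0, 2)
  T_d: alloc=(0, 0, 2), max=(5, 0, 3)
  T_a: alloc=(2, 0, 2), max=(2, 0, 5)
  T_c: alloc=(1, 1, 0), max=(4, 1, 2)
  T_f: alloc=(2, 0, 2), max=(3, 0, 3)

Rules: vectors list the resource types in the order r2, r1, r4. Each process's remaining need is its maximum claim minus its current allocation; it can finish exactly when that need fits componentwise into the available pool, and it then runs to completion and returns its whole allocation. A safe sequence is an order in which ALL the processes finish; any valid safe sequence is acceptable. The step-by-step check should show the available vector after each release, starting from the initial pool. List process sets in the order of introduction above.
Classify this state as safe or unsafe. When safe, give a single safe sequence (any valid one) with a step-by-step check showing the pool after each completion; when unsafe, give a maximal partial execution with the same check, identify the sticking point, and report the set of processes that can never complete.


SAFE, for example via the order T_f, T_c, T_d, T_a.
Key observation: T_d is the earliest step where a requested resource binds exactly: need (5, 0, 1), pool (5, 1, 4) at its turn.
Walking it through:
  pool = (2, 0, 2)
  run T_f (needs (1, 0, 1), free (2, 0, 2)); after release of (2, 0, 2) the pool is (4, 0, 4)
  run T_c (needs (3, 0, 2), free (4, 0, 4)); after release of (1, 1, 0) the pool is (5, 1, 4)
  run T_d (needs (5, 0, 1), free (5, 1, 4)); after release of (0, 0, 2) the pool is (5, 1, 6)
  run T_a (needs (0, 0, 3), free (5, 1, 6)); after release of (2, 0, 2) the pool is (7, 1, 8)


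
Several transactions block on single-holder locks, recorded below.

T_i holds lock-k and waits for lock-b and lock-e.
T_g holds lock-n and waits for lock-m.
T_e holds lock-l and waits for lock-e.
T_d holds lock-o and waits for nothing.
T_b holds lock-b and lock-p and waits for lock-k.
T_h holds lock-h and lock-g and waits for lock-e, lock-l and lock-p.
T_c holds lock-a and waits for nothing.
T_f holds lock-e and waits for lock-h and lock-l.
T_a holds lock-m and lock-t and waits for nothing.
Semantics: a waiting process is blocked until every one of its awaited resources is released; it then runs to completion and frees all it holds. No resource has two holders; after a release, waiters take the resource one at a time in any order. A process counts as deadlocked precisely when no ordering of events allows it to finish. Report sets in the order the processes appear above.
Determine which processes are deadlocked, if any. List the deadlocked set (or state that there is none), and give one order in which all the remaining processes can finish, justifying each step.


Deadlocked set: T_i, T_e, T_b, T_h and T_f.
Key observation: along T_i -> T_b -> T_i, each member waits on what the next one holds — a deadlock; T_e, T_h and T_f are caught in further circular waits.
The rest can finish in the order T_d, T_a, T_c, T_g.
Check, step by step:
  run T_d (it waits on nothing); releases lock-o
  run T_a (it waits on nothing); releases lock-m and lock-t
  run T_c (it waits on nothing); releases lock-a
  T_g: everything it awaited (lock-m) is free; runs, freeing lock-n


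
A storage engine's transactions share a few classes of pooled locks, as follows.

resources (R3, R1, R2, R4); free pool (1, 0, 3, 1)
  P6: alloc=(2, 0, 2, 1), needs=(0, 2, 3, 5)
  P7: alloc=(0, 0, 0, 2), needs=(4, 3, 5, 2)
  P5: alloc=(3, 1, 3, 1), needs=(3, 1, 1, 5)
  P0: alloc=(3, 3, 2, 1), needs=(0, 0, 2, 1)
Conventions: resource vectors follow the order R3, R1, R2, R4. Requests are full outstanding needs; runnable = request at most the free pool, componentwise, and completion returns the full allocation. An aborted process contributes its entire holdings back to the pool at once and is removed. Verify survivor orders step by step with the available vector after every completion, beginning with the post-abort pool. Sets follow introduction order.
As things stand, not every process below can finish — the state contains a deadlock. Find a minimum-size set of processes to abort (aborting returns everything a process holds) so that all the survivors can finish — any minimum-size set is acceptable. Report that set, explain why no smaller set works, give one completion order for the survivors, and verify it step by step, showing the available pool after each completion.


The answer: abort P6.
Key observation: before aborting P6, P5 was permanently blocked — no order could ever run it; afterwards it completes at step 3.
Why nothing smaller works: aborting no one leaves the state deadlocked as given.
One survivor order: P0, P7, P5. Step-by-step check (post-abort pool first):
  pool = (3, 0, 5, 2)
  P0 needs (0, 0, 2, 1) <= (3, 0, 5, 2) -> finishes; pool += (3, 3, 2, 1) = (6, 3, 7, 3)
  P7 needs (4, 3, 5, 2) <= (6, 3, 7, 3) -> finishes; pool += (0, 0, 0, 2) = (6, 3, 7, 5)
  P5 needs (3, 1, 1, 5) <= (6, 3, 7, 5) -> finishes; pool += (3, 1, 3, 1) = (9, 4, 10, 6)


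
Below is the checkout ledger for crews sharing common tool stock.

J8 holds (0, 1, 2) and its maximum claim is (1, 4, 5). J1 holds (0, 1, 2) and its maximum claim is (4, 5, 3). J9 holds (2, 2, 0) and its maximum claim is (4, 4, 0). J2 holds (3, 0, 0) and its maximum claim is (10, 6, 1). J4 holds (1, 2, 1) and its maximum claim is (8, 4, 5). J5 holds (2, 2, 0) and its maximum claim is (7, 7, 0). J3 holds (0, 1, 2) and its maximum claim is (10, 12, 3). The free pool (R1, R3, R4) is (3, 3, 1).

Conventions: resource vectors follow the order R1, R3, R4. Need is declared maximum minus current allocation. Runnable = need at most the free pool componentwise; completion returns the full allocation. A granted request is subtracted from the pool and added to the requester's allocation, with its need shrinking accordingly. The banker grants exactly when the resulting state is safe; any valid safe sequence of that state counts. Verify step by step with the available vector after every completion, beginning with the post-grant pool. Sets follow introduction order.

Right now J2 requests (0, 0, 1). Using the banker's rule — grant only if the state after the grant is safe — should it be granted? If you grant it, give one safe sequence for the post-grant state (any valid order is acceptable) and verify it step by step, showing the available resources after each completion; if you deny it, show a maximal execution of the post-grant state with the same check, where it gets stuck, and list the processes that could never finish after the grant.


GRANT: granting preserves safety; a valid post-grant sequence is J9, J5, J2, J1, J8, J4, J3.
Key observation: post-grant, (3, 3, 0) remains, and an order beginning with J9 completes everyone.
Verifying the post-grant state step by step:
  pool = (3, 3, 0)
  J9 needs (2, 2, 0) <= (3, 3, 0) -> finishes; pool += (2, 2, 0) = (5, 5, 0)
  J5 needs (5, 5, 0) <= (5, 5, 0) -> finishes; pool += (2, 2, 0) = (7, 7, 0)
  J2 needs (7, 6, 0) <= (7, 7, 0) -> finishes; pool += (3, 0, 1) = (10, 7, 1)
  J1 needs (4, 4, 1) <= (10, 7, 1) -> finishes; pool += (0, 1, 2) = (10, 8, 3)
  J8 needs (1, 3, 3) <= (10, 8, 3) -> finishes; pool += (0, 1, 2) = (10, 9, 5)
  J4 needs (7, 2, 4) <= (10, 9, 5) -> finishes; pool += (1, 2, 1) = (11, 11, 6)
  J3 needs (10, 11, 1) <= (11, 11, 6) -> finishes; pool += (0, 1, 2) = (11, 12, 8)


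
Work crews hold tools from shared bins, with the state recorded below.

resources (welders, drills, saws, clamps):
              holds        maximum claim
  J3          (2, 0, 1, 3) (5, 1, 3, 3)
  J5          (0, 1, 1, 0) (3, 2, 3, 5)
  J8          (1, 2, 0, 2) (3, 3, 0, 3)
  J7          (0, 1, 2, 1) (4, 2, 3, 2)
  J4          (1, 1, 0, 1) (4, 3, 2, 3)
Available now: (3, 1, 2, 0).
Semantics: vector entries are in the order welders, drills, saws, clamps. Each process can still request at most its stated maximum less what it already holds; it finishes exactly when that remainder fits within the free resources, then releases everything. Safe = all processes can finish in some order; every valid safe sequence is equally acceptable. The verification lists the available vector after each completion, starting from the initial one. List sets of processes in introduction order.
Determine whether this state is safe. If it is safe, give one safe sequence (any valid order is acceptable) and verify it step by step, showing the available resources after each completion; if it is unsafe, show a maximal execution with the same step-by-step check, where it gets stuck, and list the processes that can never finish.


SAFE — a valid safe sequence is J3, J8, J5, J4, J7.
Key observation: reading the order forward, J3 is the first process whose need (3, 1, 2, 0) meets the free pool (3, 1, 2, 0) exactly on a resource it requests.
Step-by-step check:
  pool = (3, 1, 2, 0)
  run J3 (needs (3, 1, 2, 0), free (3, 1, 2, 0)); after release of (2, 0, 1, 3) the pool is (5, 1, 3, 3)
  run J8 (needs (2, 1, 0, 1), free (5, 1, 3, 3)); after release of (1, 2, 0, 2) the pool is (6, 3, 3, 5)
  run J5 (needs (3, 1, 2, 5), free (6, 3, 3, 5)); after release of (0, 1, 1, 0) the pool is (6, 4, 4, 5)
  run J4 (needs (3, 2, 2, 2), free (6, 4, 4, 5)); after release of (1, 1, 0, 1) the pool is (7, 5, 4, 6)
  run J7 (needs (4, 1, 1, 1), free (7, 5, 4, 6)); after release of (0, 1, 2, 1) the pool is (7, 6, 6, 7)


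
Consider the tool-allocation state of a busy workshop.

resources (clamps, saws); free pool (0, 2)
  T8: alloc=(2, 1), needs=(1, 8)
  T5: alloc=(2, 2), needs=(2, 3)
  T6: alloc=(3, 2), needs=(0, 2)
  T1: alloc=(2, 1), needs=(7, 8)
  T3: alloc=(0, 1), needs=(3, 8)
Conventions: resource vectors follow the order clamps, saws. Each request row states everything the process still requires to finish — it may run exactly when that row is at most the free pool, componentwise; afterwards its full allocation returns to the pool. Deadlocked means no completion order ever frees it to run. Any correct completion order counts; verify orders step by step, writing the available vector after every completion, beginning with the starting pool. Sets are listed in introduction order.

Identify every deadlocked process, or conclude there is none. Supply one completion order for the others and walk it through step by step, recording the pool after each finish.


Deadlocked: T8, T1 and T3.
Key observation: the wall is saws: completing T6, T5 brings the pool only to (5, 6), and all the rest need more.
One completion order for the rest: T6, T5. Verifying each step:
  pool = (0, 2)
  T6 needs (0, 2) <= (0, 2) -> finishes; pool += (3, 2) = (3, 4)
  T5 needs (2, 3) <= (3, 4) -> finishes; pool += (2, 2) = (5, 6)
The stuck group stays short no matter what:
  blocked: T8 wants (1, 8), pool (5, 6) — not enough saws
  blocked: T1 wants (7, 8), pool (5, 6) — not enough clamps and saws
  blocked: T3 wants (3, 8), pool (5, 6) — not enough saws


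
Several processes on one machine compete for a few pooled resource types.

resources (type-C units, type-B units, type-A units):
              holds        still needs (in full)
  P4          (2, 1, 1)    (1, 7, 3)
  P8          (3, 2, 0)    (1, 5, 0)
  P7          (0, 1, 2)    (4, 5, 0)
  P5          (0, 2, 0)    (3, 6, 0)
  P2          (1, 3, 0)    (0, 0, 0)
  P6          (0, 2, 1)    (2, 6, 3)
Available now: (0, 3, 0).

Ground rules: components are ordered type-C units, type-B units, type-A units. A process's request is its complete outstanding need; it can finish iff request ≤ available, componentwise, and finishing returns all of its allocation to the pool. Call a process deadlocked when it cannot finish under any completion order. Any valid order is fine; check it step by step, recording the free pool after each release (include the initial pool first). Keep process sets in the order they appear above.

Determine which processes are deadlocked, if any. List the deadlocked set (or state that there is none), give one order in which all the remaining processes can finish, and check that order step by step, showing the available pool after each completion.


Deadlocked set: P4 and P6.
Key observation: after P2, P8, P5, P7 complete, (4, 11, 2) is the best the pool ever gets, yet each leftover process wants more type-A units.
One completion order for the rest: P2, P8, P5, P7. Step-by-step check:
  pool = (0, 3, 0)
  run P2 (needs (0, 0, 0), free (0, 3, 0)); after release of (1, 3, 0) the pool is (1, 6, 0)
  run P8 (needs (1, 5, 0), free (1, 6, 0)); after release of (3, 2, 0) the pool is (4, 8, 0)
  run P5 (needs (3, 6, 0), free (4, 8, 0)); after release of (0, 2, 0) the pool is (4, 10, 0)
  run P7 (needs (4, 5, 0), free (4, 10, 0)); after release of (0, 1, 2) the pool is (4, 11, 2)
None of the blocked processes ever fits:
  P4 cannot run: need (1, 7, 3) vs free (4, 11, 2) (insufficient type-A units)
  P6 cannot run: need (2, 6, 3) vs free (4, 11, 2) (insufficient type-A units)


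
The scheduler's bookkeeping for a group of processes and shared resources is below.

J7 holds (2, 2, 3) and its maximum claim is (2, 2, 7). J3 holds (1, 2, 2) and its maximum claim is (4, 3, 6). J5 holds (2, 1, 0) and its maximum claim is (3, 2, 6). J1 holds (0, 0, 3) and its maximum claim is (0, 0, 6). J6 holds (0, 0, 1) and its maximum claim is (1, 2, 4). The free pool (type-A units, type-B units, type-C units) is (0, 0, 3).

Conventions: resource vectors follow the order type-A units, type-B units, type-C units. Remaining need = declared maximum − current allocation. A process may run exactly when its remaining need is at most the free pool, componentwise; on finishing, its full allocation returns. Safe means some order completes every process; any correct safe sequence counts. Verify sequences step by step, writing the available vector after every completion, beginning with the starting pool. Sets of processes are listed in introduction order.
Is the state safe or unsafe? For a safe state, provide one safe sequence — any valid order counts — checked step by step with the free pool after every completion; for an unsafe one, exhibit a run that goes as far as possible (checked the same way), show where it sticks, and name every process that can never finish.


The state is SAFE; one workable sequence: J1, J7, J5, J6, J3.
Key observation: J1 is the earliest step where a requested resource binds exactly: need (0, 0, 3), pool (0, 0, 3) at its turn.
Walking it through:
  pool = (0, 0, 3)
  J1 needs (0, 0, 3) <= (0, 0, 3) -> finishes; pool += (0, 0, 3) = (0, 0, 6)
  J7 needs (0, 0, 4) <= (0, 0, 6) -> finishes; pool += (2, 2, 3) = (2, 2, 9)
  J5 needs (1, 1, 6) <= (2, 2, 9) -> finishes; pool += (2, 1, 0) = (4, 3, 9)
  J6 needs (1, 2, 3) <= (4, 3, 9) -> finishes; pool += (0, 0, 1) = (4, 3, 10)
  J3 needs (3, 1, 4) <= (4, 3, 10) -> finishes; pool += (1, 2, 2) = (5, 5, 12)


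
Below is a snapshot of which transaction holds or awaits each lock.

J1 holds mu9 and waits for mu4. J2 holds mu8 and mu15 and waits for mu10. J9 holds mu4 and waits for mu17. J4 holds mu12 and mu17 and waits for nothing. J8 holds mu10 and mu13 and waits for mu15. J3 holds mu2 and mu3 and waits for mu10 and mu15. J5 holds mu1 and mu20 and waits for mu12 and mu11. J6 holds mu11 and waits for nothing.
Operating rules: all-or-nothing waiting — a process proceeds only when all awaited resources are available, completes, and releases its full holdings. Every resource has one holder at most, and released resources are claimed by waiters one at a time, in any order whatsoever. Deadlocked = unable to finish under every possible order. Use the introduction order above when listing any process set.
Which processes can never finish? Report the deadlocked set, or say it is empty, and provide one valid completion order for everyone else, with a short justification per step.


Deadlocked: J2, J8 and J3.
Key observation: the wait chain closes on itself along J2 -> J8 -> J2; J3 waits into the deadlock from upstream.
A valid finishing order for the others: J4, J6, J9, J5, J1.
Walking it through:
  J4 waits on nothing -> runs at once and releases mu12 and mu17
  J6 waits on nothing -> runs at once and releases mu11
  J9: everything it awaited (mu17) is free; runs, freeing mu4
  J5: everything it awaited (mu12 and mu11) is free; runs, freeing mu1 and mu20
  J1: everything it awaited (mu4) is free; runs, freeing mu9


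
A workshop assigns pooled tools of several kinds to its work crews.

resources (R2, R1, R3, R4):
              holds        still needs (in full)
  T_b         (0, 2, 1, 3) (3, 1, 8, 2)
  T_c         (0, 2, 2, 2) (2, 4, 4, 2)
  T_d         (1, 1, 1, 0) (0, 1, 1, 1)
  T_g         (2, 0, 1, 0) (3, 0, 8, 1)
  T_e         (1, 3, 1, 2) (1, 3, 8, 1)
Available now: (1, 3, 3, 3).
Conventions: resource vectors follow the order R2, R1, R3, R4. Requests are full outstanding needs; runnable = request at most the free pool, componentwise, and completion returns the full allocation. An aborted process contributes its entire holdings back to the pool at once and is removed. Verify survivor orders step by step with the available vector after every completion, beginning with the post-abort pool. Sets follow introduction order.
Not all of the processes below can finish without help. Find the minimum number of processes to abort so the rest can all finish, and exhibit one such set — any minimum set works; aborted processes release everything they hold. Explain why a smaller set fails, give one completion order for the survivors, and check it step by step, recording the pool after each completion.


The answer: abort T_b and T_g.
Key observation: before aborting T_b and T_g, T_e was permanently blocked — no order could ever run it; afterwards it completes at step 3.
Why nothing smaller works — every single abort fails: T_b alone leaves T_g blocked (short on R2 and R3); T_c alone leaves T_b blocked (short on R2 and R3); T_d alone leaves T_b blocked (short on R2 and R3); T_g alone leaves T_b blocked (short on R3); T_e alone leaves T_b blocked (short on R3).
Survivors finish in the order: T_d, T_c, T_e. Step-by-step check (pool after the aborts first):
  pool = (3, 5, 5, 6)
  T_d needs (0, 1, 1, 1) <= (3, 5, 5, 6) -> finishes; pool += (1, 1, 1, 0) = (4, 6, 6, 6)
  T_c needs (2, 4, 4, 2) <= (4, 6, 6, 6) -> finishes; pool += (0, 2, 2, 2) = (4, 8, 8, 8)
  T_e needs (1, 3, 8, 1) <= (4, 8, 8, 8) -> finishes; pool += (1, 3, 1, 2) = (5, 11, 9, 10)


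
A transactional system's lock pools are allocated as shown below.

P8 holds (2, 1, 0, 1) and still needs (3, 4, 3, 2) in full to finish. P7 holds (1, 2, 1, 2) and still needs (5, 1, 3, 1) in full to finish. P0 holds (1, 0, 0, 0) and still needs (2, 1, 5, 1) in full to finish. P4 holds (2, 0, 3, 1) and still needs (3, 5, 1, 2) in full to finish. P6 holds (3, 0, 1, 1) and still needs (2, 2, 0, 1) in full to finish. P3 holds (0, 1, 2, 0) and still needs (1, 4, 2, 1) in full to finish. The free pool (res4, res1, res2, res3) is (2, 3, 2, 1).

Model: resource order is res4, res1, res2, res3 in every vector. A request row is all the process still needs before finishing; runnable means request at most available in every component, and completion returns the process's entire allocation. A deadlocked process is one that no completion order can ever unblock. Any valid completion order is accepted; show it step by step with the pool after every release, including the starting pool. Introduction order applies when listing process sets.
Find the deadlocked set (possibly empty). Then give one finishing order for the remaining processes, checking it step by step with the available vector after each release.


Nothing here is deadlocked.
Key observation: no deadlock: P6 fits now, and the freed resources carry the rest through.
The rest can finish in the order P6, P7, P3, P4, P8, P0. Verifying each step:
  pool = (2, 3, 2, 1)
  run P6 (needs (2, 2, 0, 1), free (2, 3, 2, 1)); after release of (3, 0, 1, 1) the pool is (5, 3, 3, 2)
  run P7 (needs (5, 1, 3, 1), free (5, 3, 3, 2)); after release of (1, 2, 1, 2) the pool is (6, 5, 4, 4)
  run P3 (needs (1, 4, 2, 1), free (6, 5, 4, 4)); after release of (0, 1, 2, 0) the pool is (6, 6, 6, 4)
  run P4 (needs (3, 5, 1, 2), free (6, 6, 6, 4)); after release of (2, 0, 3, 1) the pool is (8, 6, 9, 5)
  run P8 (needs (3, 4, 3, 2), free (8, 6, 9, 5)); after release of (2, 1, 0, 1) the pool is (10, 7, 9, 6)
  run P0 (needs (2, 1, 5, 1), free (10, 7, 9, 6)); after release of (1, 0, 0, 0) the pool is (11, 7, 9, 6)


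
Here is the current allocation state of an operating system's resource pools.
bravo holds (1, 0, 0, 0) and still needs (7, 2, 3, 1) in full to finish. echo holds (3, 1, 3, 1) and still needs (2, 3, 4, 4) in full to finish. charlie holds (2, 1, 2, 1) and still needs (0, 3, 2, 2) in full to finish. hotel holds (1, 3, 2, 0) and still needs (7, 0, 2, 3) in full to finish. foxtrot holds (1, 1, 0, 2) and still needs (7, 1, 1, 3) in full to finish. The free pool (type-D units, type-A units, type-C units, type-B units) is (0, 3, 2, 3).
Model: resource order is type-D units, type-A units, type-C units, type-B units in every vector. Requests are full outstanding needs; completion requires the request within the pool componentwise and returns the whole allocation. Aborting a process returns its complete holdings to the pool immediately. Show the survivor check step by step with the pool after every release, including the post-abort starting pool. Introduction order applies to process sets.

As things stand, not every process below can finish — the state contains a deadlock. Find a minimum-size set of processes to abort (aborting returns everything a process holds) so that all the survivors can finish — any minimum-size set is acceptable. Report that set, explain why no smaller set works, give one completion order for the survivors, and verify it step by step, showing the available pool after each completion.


Abort hotel and foxtrot.
Key observation: aborting hotel and foxtrot returns (2, 4, 2, 2), and bravo — hopeless before — runs at step 3 with the returned capacity in the pool.
No one abort is enough; case by case: bravo alone leaves hotel blocked (short on type-D units); echo alone leaves bravo blocked (short on type-D units); charlie alone leaves bravo blocked (short on type-D units); hotel alone leaves bravo blocked (short on type-D units); foxtrot alone leaves bravo blocked (short on type-D units).
The survivors complete as echo, charlie, bravo. Verifying each step (starting from the post-abort pool):
  pool = (2, 7, 4, 5)
  echo: need (2, 3, 4, 4) fits (2, 7, 4, 5); releases (3, 1, 3, 1), pool now (5, 8, 7, 6)
  charlie: need (0, 3, 2, 2) fits (5, 8, 7, 6); releases (2, 1, 2, 1), pool now (7, 9, 9, 7)
  bravo: need (7, 2, 3, 1) fits (7, 9, 9, 7); releases (1, 0, 0, 0), pool now (8, 9, 9, 7)


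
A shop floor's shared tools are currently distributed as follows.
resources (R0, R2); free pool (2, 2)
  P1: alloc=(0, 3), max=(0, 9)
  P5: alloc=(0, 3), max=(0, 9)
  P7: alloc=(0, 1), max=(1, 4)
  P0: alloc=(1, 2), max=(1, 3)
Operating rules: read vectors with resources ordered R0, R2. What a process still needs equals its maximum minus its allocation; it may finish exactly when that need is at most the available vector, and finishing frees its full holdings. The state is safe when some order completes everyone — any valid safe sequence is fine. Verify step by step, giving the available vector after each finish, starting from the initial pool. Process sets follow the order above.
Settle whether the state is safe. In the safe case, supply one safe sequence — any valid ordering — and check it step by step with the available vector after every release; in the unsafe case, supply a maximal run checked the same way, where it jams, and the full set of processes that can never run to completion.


The state is UNSAFE.
Key observation: no order helps: past P0, P7, the free pool tops out at (3, 5), below what each blocked process needs in R2.
Going as far as possible: P0, P7; after that, nothing fits. Check, step by step:
  pool = (2, 2)
  P0 needs (0, 1) <= (2, 2) -> finishes; pool += (1, 2) = (3, 4)
  P7 needs (1, 3) <= (3, 4) -> finishes; pool += (0, 1) = (3, 5)
  blocked: P1 wants (0, 6), pool (3, 5) — not enough R2
  blocked: P5 wants (0, 6), pool (3, 5) — not enough R2
Permanently blocked: P1 and P5.


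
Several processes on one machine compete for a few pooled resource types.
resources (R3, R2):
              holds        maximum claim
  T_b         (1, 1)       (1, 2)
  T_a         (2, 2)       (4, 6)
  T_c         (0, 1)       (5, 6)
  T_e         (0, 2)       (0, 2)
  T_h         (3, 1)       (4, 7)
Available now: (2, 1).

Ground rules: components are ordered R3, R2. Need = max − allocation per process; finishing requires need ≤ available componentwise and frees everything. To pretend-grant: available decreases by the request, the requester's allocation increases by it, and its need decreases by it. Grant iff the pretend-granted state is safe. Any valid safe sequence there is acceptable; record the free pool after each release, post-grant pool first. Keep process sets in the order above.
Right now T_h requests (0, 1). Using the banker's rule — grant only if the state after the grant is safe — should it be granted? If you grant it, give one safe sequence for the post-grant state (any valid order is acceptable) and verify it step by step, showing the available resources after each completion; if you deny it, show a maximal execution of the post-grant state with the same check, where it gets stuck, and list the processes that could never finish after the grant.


DENY. Granting would leave the state unsafe.
Key observation: once T_e, T_b finish, the pool peaks at (3, 3) — and every remaining process still needs more R2 than that.
After a pretend grant, a maximal execution: T_e, T_b — then nothing else fits. Check, step by step:
  pool = (2, 0)
  run T_e (needs (0, 0), free (2, 0)); after release of (0, 2) the pool is (2, 2)
  run T_b (needs (0, 1), free (2, 2)); after release of (1, 1) the pool is (3, 3)
  T_a still needs (2, 4) but only (3, 3) is free — short on R2
  T_c still needs (5, 5) but only (3, 3) is free — short on R3 and R2
  T_h still needs (1, 5) but only (3, 3) is free — short on R2
Processes that could never finish after the grant: T_a, T_c and T_h.


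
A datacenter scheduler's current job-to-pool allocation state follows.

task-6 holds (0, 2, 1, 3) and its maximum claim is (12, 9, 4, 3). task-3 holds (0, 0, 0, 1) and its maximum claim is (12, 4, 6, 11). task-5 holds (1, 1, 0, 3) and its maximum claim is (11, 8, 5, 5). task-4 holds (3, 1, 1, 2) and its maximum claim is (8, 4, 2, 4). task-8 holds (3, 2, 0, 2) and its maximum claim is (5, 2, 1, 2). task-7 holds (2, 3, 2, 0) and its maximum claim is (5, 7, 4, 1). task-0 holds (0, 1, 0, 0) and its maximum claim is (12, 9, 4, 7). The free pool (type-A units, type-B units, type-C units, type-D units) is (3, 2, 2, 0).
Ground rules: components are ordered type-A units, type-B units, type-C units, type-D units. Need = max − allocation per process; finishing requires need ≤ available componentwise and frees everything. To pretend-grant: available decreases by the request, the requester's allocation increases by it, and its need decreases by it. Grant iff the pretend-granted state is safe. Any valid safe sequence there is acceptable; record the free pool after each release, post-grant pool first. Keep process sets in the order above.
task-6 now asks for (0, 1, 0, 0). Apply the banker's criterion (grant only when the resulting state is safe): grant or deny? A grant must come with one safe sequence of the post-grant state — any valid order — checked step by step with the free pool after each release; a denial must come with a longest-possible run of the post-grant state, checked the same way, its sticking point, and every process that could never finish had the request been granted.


GRANT. The post-grant state is safe; one safe sequence: task-8, task-4, task-7, task-5, task-6, task-3, task-0.
Key observation: the transfer keeps a workable pool ((3, 1, 2, 0)); task-8 starts the safe sequence.
Step-by-step check of the post-grant state:
  pool = (3, 1, 2, 0)
  task-8 needs (2, 0, 1, 0) <= (3, 1, 2, 0) -> finishes; pool += (3, 2, 0, 2) = (6, 3, 2, 2)
  task-4 needs (5, 3, 1, 2) <= (6, 3, 2, 2) -> finishes; pool += (3, 1, 1, 2) = (9, 4, 3, 4)
  task-7 needs (3, 4, 2, 1) <= (9, 4, 3, 4) -> finishes; pool += (2, 3, 2, 0) = (11, 7, 5, 4)
  task-5 needs (10, 7, 5, 2) <= (11, 7, 5, 4) -> finishes; pool += (1, 1, 0, 3) = (12, 8, 5, 7)
  task-6 needs (12, 6, 3, 0) <= (12, 8, 5, 7) -> finishes; pool += (0, 3, 1, 3) = (12, 11, 6, 10)
  task-3 needs (12, 4, 6, 10) <= (12, 11, 6, 10) -> finishes; pool += (0, 0, 0, 1) = (12, 11, 6, 11)
  task-0 needs (12, 8, 4, 7) <= (12, 11, 6, 11) -> finishes; pool += (0, 1, 0, 0) = (12, 12, 6, 11)
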